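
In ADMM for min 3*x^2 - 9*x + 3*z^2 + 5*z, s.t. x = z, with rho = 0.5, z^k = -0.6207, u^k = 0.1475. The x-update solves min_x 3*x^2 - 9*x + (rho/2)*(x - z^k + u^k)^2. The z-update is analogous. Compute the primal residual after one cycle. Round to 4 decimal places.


ADMM iteration with rho = 0.5, z^k = -0.6207, u^k = 0.1475
Step 1: x-update.
Minimize 3*x^2 - 9*x + (0.5/2)*(x + 0.6207 + 0.1475)^2
FOC: (2*3 + 0.5)*x = 9 + 0.5*(-0.6207 - 0.1475)
x^{k+1} = 1.3255
Step 2: z-update.
Minimize 3*z^2 + 5*z + (0.5/2)*(1.3255 - z + 0.1475)^2
FOC: (2*3 + 0.5)*z = -5 + 0.5*(1.3255 + 0.1475)
z^{k+1} = -0.6559
Step 3: u-update.
u^{k+1} = 0.1475 + 1.3255 + 0.6559 = 2.1289
Step 4: Primal residual = |1.3255 + 0.6559| = 1.9814


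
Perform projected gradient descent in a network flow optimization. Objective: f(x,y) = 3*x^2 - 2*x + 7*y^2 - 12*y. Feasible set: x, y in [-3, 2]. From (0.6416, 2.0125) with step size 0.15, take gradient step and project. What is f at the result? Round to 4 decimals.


Step 1: Compute gradient at (0.6416, 2.0125).
grad_x = 2*3*0.6416 - 2 = 1.8496
grad_y = 2*7*2.0125 - 12 = 16.175
Step 2: Gradient step.
x_raw = 0.6416 - 0.15*1.8496 = 0.3642
y_raw = 2.0125 - 0.15*16.175 = -0.4138
Step 3: Project onto [-3, 2].
x_proj = clip(0.3642) = 0.3642
y_proj = clip(-0.4138) = -0.4138
Step 4: Evaluate f.
f(0.3642, -0.4138) = 5.8328


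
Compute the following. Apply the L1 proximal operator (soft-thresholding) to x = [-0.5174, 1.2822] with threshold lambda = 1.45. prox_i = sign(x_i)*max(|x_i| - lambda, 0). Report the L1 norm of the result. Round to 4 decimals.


Soft-thresholding with lambda = 1.45:
prox(-0.5174) = sign(-0.5174)*max(|-0.5174| - 1.45, 0) = 0.0
prox(1.2822) = sign(1.2822)*max(|1.2822| - 1.45, 0) = 0.0
prox(x) = [0.0, 0.0]
||prox(x)||_1 = 0.0 + 0.0 = 0.0


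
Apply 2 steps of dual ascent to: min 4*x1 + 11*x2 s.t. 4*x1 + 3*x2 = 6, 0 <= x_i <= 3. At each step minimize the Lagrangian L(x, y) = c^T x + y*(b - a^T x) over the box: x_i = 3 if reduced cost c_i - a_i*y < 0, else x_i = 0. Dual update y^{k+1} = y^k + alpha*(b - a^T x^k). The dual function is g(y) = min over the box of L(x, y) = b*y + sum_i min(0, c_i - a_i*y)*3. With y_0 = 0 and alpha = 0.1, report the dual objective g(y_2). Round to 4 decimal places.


Dual ascent for LP: min 4*x1 + 11*x2, 4*x1 + 3*x2 = 6, 0 <= x_i <= 3
Step 1: y^k = 0.0, reduced costs: (4.0, 11.0)
  x^k = (0.0, 0.0), subgradient = b - a^T x = 6.0
  y^{k+1} = 0.0 + 0.1*6.0 = 0.6
Step 2: y^k = 0.6, reduced costs: (1.6, 9.2)
  x^k = (0.0, 0.0), subgradient = b - a^T x = 6.0
  y^{k+1} = 0.6 + 0.1*6.0 = 1.2
Dual objective at y_2 = 1.2: reduced costs (-0.8, 7.4), box minimizer x = (3.0, 0.0)
g(y_2) = b*y + (c1 - a1*y)*x1 + (c2 - a2*y)*x2 = 6*1.2 + (-0.8)*3.0 + 7.4*0.0 = 7.2 - 2.4 + 0.0 = 4.8


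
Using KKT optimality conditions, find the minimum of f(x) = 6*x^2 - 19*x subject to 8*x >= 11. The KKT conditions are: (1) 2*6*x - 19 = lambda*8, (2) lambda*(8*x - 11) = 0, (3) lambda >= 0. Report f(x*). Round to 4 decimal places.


Step 1: Try lambda = 0 (constraint inactive).
Stationarity: 2*6*x - 19 = 0
x* = 19/(2*6) = 19/12 = 1.5833 (rounded; the exact value 19/12 is used below)
Check constraint: 8*1.5833 = 12.6664 >= 11 -- satisfied.
Step 2: Compute optimal value.
f(x*) = 6*(19/12)^2 - 19*(19/12) = -15.0417


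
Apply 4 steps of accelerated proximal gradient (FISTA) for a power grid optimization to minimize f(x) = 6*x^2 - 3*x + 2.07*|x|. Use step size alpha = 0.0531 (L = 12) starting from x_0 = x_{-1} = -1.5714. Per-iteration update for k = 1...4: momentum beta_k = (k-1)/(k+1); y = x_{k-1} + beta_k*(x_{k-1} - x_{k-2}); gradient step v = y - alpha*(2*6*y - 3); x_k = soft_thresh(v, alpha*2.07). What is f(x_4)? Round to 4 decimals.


FISTA on f(x) = 6*x^2 - 3*x + 2.07*|x|
L = 12, alpha = 0.0531
Iteration 1: beta = 0.0, y = -1.5714 + 0.0*(-1.5714 + 1.5714) = -1.5714
  grad(y) = -21.8568, v = y - alpha*grad = -0.4108
  prox(v) = soft_thresh(-0.4108, 0.1099) = -0.3009
Iteration 2: beta = 0.3333, y = -0.3009 + 0.3333*(-0.3009 + 1.5714) = 0.1226
  grad(y) = -1.5286, v = y - alpha*grad = 0.2038
  prox(v) = soft_thresh(0.2038, 0.1099) = 0.0939
Iteration 3: beta = 0.5, y = 0.0939 + 0.5*(0.0939 + 0.3009) = 0.2912
  grad(y) = 0.495, v = y - alpha*grad = 0.265
  prox(v) = soft_thresh(0.265, 0.1099) = 0.155
Iteration 4: beta = 0.6, y = 0.155 + 0.6*(0.155 - 0.0939) = 0.1918
  grad(y) = -0.6989, v = y - alpha*grad = 0.2289
  prox(v) = soft_thresh(0.2289, 0.1099) = 0.119
f(x_4) = 6*0.119^2 - 3*0.119 + 2.07*|0.119| = -0.0257


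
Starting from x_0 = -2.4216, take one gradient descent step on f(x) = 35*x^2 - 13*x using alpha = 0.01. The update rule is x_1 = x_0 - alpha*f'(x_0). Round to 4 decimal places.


We compute the gradient at x_0 and apply the update.
f'(x) = 70*x - 13
f'(-2.4216) = 70*-2.4216 - 13 = -182.512
x_1 = -2.4216 - 0.01*-182.512 = -0.5965


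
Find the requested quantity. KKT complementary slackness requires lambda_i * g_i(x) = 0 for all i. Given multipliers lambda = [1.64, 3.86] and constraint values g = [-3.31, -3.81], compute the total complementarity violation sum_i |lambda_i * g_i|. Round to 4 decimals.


KKT complementary slackness check:
lambda_1 * g_1 = 1.64 * -3.31 = -5.4284
lambda_2 * g_2 = 3.86 * -3.81 = -14.7066
Total violation = 5.4284 + 14.7066 = 20.135


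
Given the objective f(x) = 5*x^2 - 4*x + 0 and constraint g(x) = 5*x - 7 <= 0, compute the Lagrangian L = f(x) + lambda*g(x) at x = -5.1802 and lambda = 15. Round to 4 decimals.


Step 1: Evaluate f(x).
f(-5.1802) = 5*(-5.1802)^2 - 4*(-5.1802) + 0 = 154.8932
Step 2: Evaluate g(x).
g(-5.1802) = 5*-5.1802 - 7 = -32.901
Step 3: Compute Lagrangian.
L = 154.8932 + 15*-32.901 = -338.6218


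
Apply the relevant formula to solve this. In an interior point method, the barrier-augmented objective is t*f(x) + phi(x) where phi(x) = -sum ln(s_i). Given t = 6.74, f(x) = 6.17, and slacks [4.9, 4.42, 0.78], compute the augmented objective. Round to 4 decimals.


Step 1: Compute log-barrier.
ln values: [1.5892, 1.4861, -0.2485]
phi = -(1.5892 + 1.4861 - 0.2485) = -2.8269
Step 2: Compute augmented objective.
t*f(x) = 6.74*6.17 = 41.5858
Total = 41.5858 - 2.8269 = 38.7589


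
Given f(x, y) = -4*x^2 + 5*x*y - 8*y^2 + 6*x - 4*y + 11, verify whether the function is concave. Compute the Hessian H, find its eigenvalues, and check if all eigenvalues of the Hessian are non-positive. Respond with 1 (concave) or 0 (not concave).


The Hessian of f(x,y) = -4*x^2 + 5*x*y - 8*y^2 + 6*x - 4*y + 11 is:
H = [[-8, 5], [5, -16]]
Trace = -8 - 16 = -24
Determinant = -8*-16 - (5)^2 = 103
Discriminant = (-24)^2 - 4*103 = 164.0
Eigenvalues: lambda_1 = -18.4031, lambda_2 = -5.5969
The function is concave.

1


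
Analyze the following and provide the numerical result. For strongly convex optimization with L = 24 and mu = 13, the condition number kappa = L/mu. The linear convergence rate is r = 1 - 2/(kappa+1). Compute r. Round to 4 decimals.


Step 1: Compute the condition number.
kappa = L/mu = 24/13 = 1.8462
Step 2: Compute the convergence rate.
r = 1 - 2/(kappa + 1) = 1 - 2*mu/(L + mu) = (L - mu)/(L + mu) = 11/37 = 0.2973


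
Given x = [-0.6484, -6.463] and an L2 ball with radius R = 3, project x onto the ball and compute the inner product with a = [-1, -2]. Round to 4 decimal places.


Step 1: Compute ||x|| (intermediates to 6 decimals).
||x|| = sqrt((-0.6484)^2 + (-6.463)^2) = 6.495444
Step 2: Project.
Since ||x|| > R, scale = R/||x|| = 3/6.495444 = 0.461862, proj(x) = scale * x
proj(x) = [-0.299471, -2.985014]
Step 3: Dot product.
a^T * proj(x) = -1*(-0.299471) - 2*(-2.985014) = 6.2695


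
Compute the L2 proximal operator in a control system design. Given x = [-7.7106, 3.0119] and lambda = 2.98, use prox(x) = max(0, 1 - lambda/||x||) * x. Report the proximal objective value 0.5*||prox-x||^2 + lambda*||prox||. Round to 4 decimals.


Step 1: Compute ||x||.
||x|| = 8.278
Step 2: Compute scaling factor.
scale = max(0, 1 - 2.98/8.278) = 0.64
Step 3: prox(x) = [-4.9349, 1.9276]
||prox(x)|| = 5.298
Step 4: Proximal objective.
0.5*||prox-x||^2 = 4.4402
lambda*||prox|| = 15.788
Total = 20.2282


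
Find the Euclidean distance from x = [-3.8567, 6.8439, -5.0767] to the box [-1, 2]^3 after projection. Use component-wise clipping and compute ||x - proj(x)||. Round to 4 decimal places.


Project each component onto [-1, 2].
clip(-3.8567) = -1.0, clip(6.8439) = 2.0, clip(-5.0767) = -1.0
Projection = [-1.0, 2.0, -1.0]
Squared diffs: [8.1607, 23.4634, 16.6195]
Distance = sqrt(48.2436) = 6.9458


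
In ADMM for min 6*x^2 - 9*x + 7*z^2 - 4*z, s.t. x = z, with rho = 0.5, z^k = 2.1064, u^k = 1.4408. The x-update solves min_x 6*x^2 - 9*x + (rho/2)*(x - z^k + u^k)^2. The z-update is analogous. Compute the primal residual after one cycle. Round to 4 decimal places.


ADMM iteration with rho = 0.5, z^k = 2.1064, u^k = 1.4408
Step 1: x-update.
Minimize 6*x^2 - 9*x + (0.5/2)*(x - 2.1064 + 1.4408)^2
FOC: (2*6 + 0.5)*x = 9 + 0.5*(2.1064 - 1.4408)
x^{k+1} = 0.7466
Step 2: z-update.
Minimize 7*z^2 - 4*z + (0.5/2)*(0.7466 - z + 1.4408)^2
FOC: (2*7 + 0.5)*z = 4 + 0.5*(0.7466 + 1.4408)
z^{k+1} = 0.3513
Step 3: u-update.
u^{k+1} = 1.4408 + 0.7466 - 0.3513 = 1.8361
Step 4: Primal residual = |0.7466 - 0.3513| = 0.3953


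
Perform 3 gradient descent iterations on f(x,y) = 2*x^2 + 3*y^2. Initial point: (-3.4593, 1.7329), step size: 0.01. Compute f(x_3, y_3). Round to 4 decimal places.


Gradient descent on f(x,y) = 2*x^2 + 3*y^2.
Starting point: (-3.4593, 1.7329), alpha = 0.01
Step 1: grad_x = 2*2*-3.4593 = -13.8372, grad_y = 2*3*1.7329 = 10.3974
  x_1 = -3.4593 - 0.01*-13.8372 = -3.3209
  y_1 = 1.7329 - 0.01*10.3974 = 1.6289
Step 2: grad_x = 2*2*-3.3209 = -13.2837, grad_y = 2*3*1.6289 = 9.7736
  x_2 = -3.3209 - 0.01*-13.2837 = -3.1881
  y_2 = 1.6289 - 0.01*9.7736 = 1.5312
Step 3: grad_x = 2*2*-3.1881 = -12.7524, grad_y = 2*3*1.5312 = 9.1871
  x_3 = -3.1881 - 0.01*-12.7524 = -3.0606
  y_3 = 1.5312 - 0.01*9.1871 = 1.4393
f(-3.0606, 1.4393) = 2*(-3.0606)^2 + 3*1.4393^2 = 24.9491


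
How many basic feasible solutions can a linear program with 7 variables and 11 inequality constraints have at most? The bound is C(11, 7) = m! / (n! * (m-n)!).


Each vertex corresponds to some choice of n active constraints out of m, so the number of vertices is at most C(m, n) = m! / (n!(m-n)!).
m = 11, n = 7
Numerator: 11 * 10 * 9 * 8 * 7 * 6 * 5
Denominator: 7! = 5040
C(11, 7) = 330


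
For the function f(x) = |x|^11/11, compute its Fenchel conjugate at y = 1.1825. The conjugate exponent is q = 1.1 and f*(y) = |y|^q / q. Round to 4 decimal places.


The conjugate exponent q satisfies 1/p + 1/q = 1.
p = 11, so q = 11/(11 - 1) = 1.1
|y|^q = 1.1825^1.1 = 1.2025
f*(1.1825) = 1.2025 / 1.1 = 1.0932


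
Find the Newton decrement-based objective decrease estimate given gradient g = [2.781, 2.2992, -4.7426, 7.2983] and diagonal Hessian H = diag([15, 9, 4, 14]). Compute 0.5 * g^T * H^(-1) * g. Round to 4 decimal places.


Step 1: H is diagonal, so H^(-1) * g = [0.1854, 0.2555, -1.1857, 0.5213].
Step 2: g^T H^(-1) g = sum_i g_i^2 / H_ii
  = (2.781)^2/15 + (2.2992)^2/9 + (-4.7426)^2/4 + (7.2983)^2/14
  = 0.5156 + 0.5874 + 5.6231 + 3.8047 = 10.5307
Step 3: Objective decrease = 0.5 * g^T H^(-1) g = 5.2653


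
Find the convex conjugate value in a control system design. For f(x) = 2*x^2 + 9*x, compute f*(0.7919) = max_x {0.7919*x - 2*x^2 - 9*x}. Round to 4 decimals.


f*(y) = sup_x {y*x - a*x^2 - b*x} = sup_x {(y-b)*x - a*x^2}
FOC: (y - b) - 2a*x = 0 => x* = (y - b)/(2a)
x* = (0.7919 - 9)/(2*2) = -2.052
f*(0.7919) = (y-b)^2/(4a) = (0.7919 - 9)^2/(4*2)
= 67.3729/8 = 8.4216


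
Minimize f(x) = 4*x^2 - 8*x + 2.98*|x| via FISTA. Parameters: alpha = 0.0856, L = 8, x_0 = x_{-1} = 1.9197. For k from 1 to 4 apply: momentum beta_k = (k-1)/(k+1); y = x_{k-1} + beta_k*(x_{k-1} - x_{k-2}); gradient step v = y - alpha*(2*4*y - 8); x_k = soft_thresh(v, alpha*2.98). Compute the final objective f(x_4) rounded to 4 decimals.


FISTA on f(x) = 4*x^2 - 8*x + 2.98*|x|
L = 8, alpha = 0.0856
Iteration 1: beta = 0.0, y = 1.9197 + 0.0*(1.9197 - 1.9197) = 1.9197
  grad(y) = 7.3576, v = y - alpha*grad = 1.2899
  prox(v) = soft_thresh(1.2899, 0.2551) = 1.0348
Iteration 2: beta = 0.3333, y = 1.0348 + 0.3333*(1.0348 - 1.9197) = 0.7398
  grad(y) = -2.0813, v = y - alpha*grad = 0.918
  prox(v) = soft_thresh(0.918, 0.2551) = 0.6629
Iteration 3: beta = 0.5, y = 0.6629 + 0.5*(0.6629 - 1.0348) = 0.477
  grad(y) = -4.1843, v = y - alpha*grad = 0.8351
  prox(v) = soft_thresh(0.8351, 0.2551) = 0.5801
Iteration 4: beta = 0.6, y = 0.5801 + 0.6*(0.5801 - 0.6629) = 0.5303
  grad(y) = -3.7573, v = y - alpha*grad = 0.852
  prox(v) = soft_thresh(0.852, 0.2551) = 0.5969
f(x_4) = 4*0.5969^2 - 8*0.5969 + 2.98*|0.5969| = -1.5713


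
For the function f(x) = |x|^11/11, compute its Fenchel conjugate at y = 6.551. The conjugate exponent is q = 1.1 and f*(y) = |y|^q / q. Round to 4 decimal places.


The conjugate exponent q satisfies 1/p + 1/q = 1.
p = 11, so q = 11/(11 - 1) = 1.1
|y|^q = 6.551^1.1 = 7.9057
f*(6.551) = 7.9057 / 1.1 = 7.187


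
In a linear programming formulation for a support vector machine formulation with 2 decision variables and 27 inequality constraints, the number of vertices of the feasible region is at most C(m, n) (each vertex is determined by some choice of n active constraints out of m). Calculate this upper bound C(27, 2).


Each vertex corresponds to some choice of n active constraints out of m, so the number of vertices is at most C(m, n) = m! / (n!(m-n)!).
m = 27, n = 2
Numerator: 27 * 26
Denominator: 2! = 2
C(27, 2) = 351


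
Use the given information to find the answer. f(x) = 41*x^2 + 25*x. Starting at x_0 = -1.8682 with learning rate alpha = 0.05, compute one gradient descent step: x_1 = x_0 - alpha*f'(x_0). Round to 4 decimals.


We compute the gradient at x_0 and apply the update.
f'(x) = 82*x + 25
f'(-1.8682) = 82*-1.8682 + 25 = -128.1924
x_1 = -1.8682 - 0.05*-128.1924 = 4.5414


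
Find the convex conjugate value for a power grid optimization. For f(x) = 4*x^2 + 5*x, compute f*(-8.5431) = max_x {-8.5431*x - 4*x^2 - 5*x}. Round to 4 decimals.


f*(y) = sup_x {y*x - a*x^2 - b*x} = sup_x {(y-b)*x - a*x^2}
FOC: (y - b) - 2a*x = 0 => x* = (y - b)/(2a)
x* = (-8.5431 - 5)/(2*4) = -1.6929
f*(-8.5431) = (y-b)^2/(4a) = (-8.5431 - 5)^2/(4*4)
= 183.4156/16 = 11.4635


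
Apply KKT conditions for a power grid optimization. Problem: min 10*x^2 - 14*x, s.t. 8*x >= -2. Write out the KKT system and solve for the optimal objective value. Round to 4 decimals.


Step 1: Try lambda = 0 (constraint inactive).
Stationarity: 2*10*x - 14 = 0
x* = 14/(2*10) = 0.7
Check constraint: 8*0.7 = 5.6 >= -2 -- satisfied.
Step 2: Compute optimal value.
f(x*) = 10*0.7^2 - 14*0.7 = -4.9


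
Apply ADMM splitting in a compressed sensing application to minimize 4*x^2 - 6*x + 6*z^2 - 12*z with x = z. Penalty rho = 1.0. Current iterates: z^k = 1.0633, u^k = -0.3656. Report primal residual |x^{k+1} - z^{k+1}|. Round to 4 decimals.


ADMM iteration with rho = 1.0, z^k = 1.0633, u^k = -0.3656
Step 1: x-update.
Minimize 4*x^2 - 6*x + (1.0/2)*(x - 1.0633 - 0.3656)^2
FOC: (2*4 + 1.0)*x = 6 + 1.0*(1.0633 + 0.3656)
x^{k+1} = 0.8254
Step 2: z-update.
Minimize 6*z^2 - 12*z + (1.0/2)*(0.8254 - z - 0.3656)^2
FOC: (2*6 + 1.0)*z = 12 + 1.0*(0.8254 - 0.3656)
z^{k+1} = 0.9584
Step 3: u-update.
u^{k+1} = -0.3656 + 0.8254 - 0.9584 = -0.4986
Step 4: Primal residual = |0.8254 - 0.9584| = 0.133


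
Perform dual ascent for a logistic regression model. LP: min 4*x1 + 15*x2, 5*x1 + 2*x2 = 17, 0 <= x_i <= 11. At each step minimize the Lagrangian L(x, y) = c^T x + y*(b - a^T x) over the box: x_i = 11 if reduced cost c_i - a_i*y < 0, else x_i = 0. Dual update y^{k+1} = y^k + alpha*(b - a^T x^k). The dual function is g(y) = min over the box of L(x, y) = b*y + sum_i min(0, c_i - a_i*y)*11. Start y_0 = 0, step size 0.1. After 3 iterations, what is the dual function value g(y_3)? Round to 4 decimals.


Dual ascent for LP: min 4*x1 + 15*x2, 5*x1 + 2*x2 = 17, 0 <= x_i <= 11
Step 1: y^k = 0.0, reduced costs: (4.0, 15.0)
  x^k = (0.0, 0.0), subgradient = b - a^T x = 17.0
  y^{k+1} = 0.0 + 0.1*17.0 = 1.7
Step 2: y^k = 1.7, reduced costs: (-4.5, 11.6)
  x^k = (11.0, 0.0), subgradient = b - a^T x = -38.0
  y^{k+1} = 1.7 + 0.1*-38.0 = -2.1
Step 3: y^k = -2.1, reduced costs: (14.5, 19.2)
  x^k = (0.0, 0.0), subgradient = b - a^T x = 17.0
  y^{k+1} = -2.1 + 0.1*17.0 = -0.4
Dual objective at y_3 = -0.4: reduced costs (6.0, 15.8), box minimizer x = (0.0, 0.0)
g(y_3) = b*y + (c1 - a1*y)*x1 + (c2 - a2*y)*x2 = 17*(-0.4) + 6.0*0.0 + 15.8*0.0 = -6.8 + 0.0 + 0.0 = -6.8


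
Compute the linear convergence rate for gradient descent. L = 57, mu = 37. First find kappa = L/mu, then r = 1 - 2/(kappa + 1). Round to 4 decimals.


Step 1: Compute the condition number.
kappa = L/mu = 57/37 = 1.5405
Step 2: Compute the convergence rate.
r = 1 - 2/(kappa + 1) = 1 - 2*mu/(L + mu) = (L - mu)/(L + mu) = 20/94 = 0.2128


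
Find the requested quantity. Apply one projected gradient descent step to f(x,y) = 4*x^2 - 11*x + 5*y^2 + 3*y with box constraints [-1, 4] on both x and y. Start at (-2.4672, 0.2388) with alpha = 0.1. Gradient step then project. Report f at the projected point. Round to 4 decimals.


Step 1: Compute gradient at (-2.4672, 0.2388).
grad_x = 2*4*-2.4672 - 11 = -30.7376
grad_y = 2*5*0.2388 + 3 = 5.388
Step 2: Gradient step.
x_raw = -2.4672 - 0.1*-30.7376 = 0.6066
y_raw = 0.2388 - 0.1*5.388 = -0.3
Step 3: Project onto [-1, 4].
x_proj = clip(0.6066) = 0.6066
y_proj = clip(-0.3) = -0.3
Step 4: Evaluate f.
f(0.6066, -0.3) = -5.6505


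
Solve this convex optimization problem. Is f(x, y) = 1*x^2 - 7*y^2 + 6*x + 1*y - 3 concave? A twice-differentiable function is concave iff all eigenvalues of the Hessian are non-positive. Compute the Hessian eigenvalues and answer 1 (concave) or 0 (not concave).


The Hessian of f(x,y) = 1*x^2 - 7*y^2 + 6*x + 1*y - 3 is:
H = [[2, 0], [0, -14]]
Trace = 2 - 14 = -12
Determinant = 2*-14 - (0)^2 = -28
Discriminant = (-12)^2 - 4*-28 = 256.0
Eigenvalues: lambda_1 = -14.0, lambda_2 = 2.0
The function is not concave.

0


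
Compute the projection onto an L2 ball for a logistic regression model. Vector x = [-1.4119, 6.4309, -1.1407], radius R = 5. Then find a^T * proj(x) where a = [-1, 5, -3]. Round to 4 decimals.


Step 1: Compute ||x|| (intermediates to 6 decimals).
||x|| = sqrt((-1.4119)^2 + 6.4309^2 + (-1.1407)^2) = 6.68215
Step 2: Project.
Since ||x|| > R, scale = R/||x|| = 5/6.68215 = 0.748262, proj(x) = scale * x
proj(x) = [-1.056471, 4.811998, -0.853542]
Step 3: Dot product.
a^T * proj(x) = -1*(-1.056471) + 5*4.811998 - 3*(-0.853542) = 27.6771


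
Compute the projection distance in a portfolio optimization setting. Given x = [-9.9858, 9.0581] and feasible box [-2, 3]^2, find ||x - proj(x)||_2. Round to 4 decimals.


Project each component onto [-2, 3].
clip(-9.9858) = -2.0, clip(9.0581) = 3.0
Projection = [-2.0, 3.0]
Squared diffs: [63.773, 36.7006]
Distance = sqrt(100.4736) = 10.0237


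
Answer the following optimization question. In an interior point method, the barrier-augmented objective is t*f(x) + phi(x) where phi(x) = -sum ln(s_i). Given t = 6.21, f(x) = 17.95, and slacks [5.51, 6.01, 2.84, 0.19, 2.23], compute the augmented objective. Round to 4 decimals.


Step 1: Compute log-barrier.
ln values: [1.7066, 1.7934, 1.0438, -1.6607, 0.802]
phi = -(1.7066 + 1.7934 + 1.0438 - 1.6607 + 0.802) = -3.6851
Step 2: Compute augmented objective.
t*f(x) = 6.21*17.95 = 111.4695
Total = 111.4695 - 3.6851 = 107.7844


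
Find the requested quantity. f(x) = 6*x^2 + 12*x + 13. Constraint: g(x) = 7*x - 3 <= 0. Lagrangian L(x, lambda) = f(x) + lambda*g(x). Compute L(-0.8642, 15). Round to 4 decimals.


Step 1: Evaluate f(x).
f(-0.8642) = 6*(-0.8642)^2 + 12*(-0.8642) + 13 = 7.1106
Step 2: Evaluate g(x).
g(-0.8642) = 7*-0.8642 - 3 = -9.0494
Step 3: Compute Lagrangian.
L = 7.1106 + 15*-9.0494 = -128.6304


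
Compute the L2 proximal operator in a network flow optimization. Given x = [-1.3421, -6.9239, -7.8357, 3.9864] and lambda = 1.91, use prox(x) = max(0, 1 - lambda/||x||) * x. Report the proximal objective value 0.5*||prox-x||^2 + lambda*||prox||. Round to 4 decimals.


Step 1: Compute ||x||.
||x|| = 11.2708
Step 2: Compute scaling factor.
scale = max(0, 1 - 1.91/11.2708) = 0.8305
Step 3: prox(x) = [-1.1147, -5.7505, -6.5078, 3.3108]
||prox(x)|| = 9.3608
Step 4: Proximal objective.
0.5*||prox-x||^2 = 1.8241
lambda*||prox|| = 17.8791
Total = 19.7032


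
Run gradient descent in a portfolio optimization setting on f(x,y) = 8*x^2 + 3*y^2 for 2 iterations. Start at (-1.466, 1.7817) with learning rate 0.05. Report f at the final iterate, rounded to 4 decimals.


Gradient descent on f(x,y) = 8*x^2 + 3*y^2.
Starting point: (-1.466, 1.7817), alpha = 0.05
Step 1: grad_x = 2*8*-1.466 = -23.456, grad_y = 2*3*1.7817 = 10.6902
  x_1 = -1.466 - 0.05*-23.456 = -0.2932
  y_1 = 1.7817 - 0.05*10.6902 = 1.2472
Step 2: grad_x = 2*8*-0.2932 = -4.6912, grad_y = 2*3*1.2472 = 7.4831
  x_2 = -0.2932 - 0.05*-4.6912 = -0.0586
  y_2 = 1.2472 - 0.05*7.4831 = 0.873
f(-0.0586, 0.873) = 8*(-0.0586)^2 + 3*0.873^2 = 2.3141


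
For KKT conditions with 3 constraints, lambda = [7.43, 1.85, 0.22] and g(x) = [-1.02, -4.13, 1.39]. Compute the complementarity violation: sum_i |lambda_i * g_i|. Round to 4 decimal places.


KKT complementary slackness check:
lambda_1 * g_1 = 7.43 * -1.02 = -7.5786
lambda_2 * g_2 = 1.85 * -4.13 = -7.6405
lambda_3 * g_3 = 0.22 * 1.39 = 0.3058
Total violation = 7.5786 + 7.6405 + 0.3058 = 15.5249


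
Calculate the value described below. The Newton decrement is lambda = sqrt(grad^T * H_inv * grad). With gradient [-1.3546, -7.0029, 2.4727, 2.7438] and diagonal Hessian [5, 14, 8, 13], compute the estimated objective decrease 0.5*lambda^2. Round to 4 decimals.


Step 1: H is diagonal, so H^(-1) * g = [-0.2709, -0.5002, 0.3091, 0.2111].
Step 2: g^T H^(-1) g = sum_i g_i^2 / H_ii
  = (-1.3546)^2/5 + (-7.0029)^2/14 + (2.4727)^2/8 + (2.7438)^2/13
  = 0.367 + 3.5029 + 0.7643 + 0.5791 = 5.2133
Step 3: Objective decrease = 0.5 * g^T H^(-1) g = 2.6066


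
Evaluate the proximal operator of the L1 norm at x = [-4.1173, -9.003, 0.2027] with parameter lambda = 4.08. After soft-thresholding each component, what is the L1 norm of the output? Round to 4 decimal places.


Soft-thresholding with lambda = 4.08:
prox(-4.1173) = sign(-4.1173)*max(|-4.1173| - 4.08, 0) = -0.0373
prox(-9.003) = sign(-9.003)*max(|-9.003| - 4.08, 0) = -4.923
prox(0.2027) = sign(0.2027)*max(|0.2027| - 4.08, 0) = 0.0
prox(x) = [-0.0373, -4.923, 0.0]
||prox(x)||_1 = 0.0373 + 4.923 + 0.0 = 4.9603


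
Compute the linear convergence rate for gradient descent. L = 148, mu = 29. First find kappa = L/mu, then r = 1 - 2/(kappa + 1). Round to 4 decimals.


Step 1: Compute the condition number.
kappa = L/mu = 148/29 = 5.1034
Step 2: Compute the convergence rate.
r = 1 - 2/(kappa + 1) = 1 - 2*mu/(L + mu) = (L - mu)/(L + mu) = 119/177 = 0.6723


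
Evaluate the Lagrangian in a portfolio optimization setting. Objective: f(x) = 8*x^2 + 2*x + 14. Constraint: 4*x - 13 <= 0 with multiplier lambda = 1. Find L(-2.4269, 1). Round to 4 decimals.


Step 1: Evaluate f(x).
f(-2.4269) = 8*(-2.4269)^2 + 2*(-2.4269) + 14 = 56.2649
Step 2: Evaluate g(x).
g(-2.4269) = 4*-2.4269 - 13 = -22.7076
Step 3: Compute Lagrangian.
L = 56.2649 + 1*-22.7076 = 33.5573


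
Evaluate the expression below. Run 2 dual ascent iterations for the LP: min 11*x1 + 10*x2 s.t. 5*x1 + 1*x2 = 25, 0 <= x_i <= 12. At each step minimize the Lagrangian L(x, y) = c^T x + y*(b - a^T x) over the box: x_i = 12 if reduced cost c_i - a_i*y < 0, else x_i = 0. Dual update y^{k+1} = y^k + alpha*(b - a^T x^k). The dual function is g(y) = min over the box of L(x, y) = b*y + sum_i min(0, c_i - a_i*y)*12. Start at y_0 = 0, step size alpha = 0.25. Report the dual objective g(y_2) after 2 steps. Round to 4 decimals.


Dual ascent for LP: min 11*x1 + 10*x2, 5*x1 + 1*x2 = 25, 0 <= x_i <= 12
Step 1: y^k = 0.0, reduced costs: (11.0, 10.0)
  x^k = (0.0, 0.0), subgradient = b - a^T x = 25.0
  y^{k+1} = 0.0 + 0.25*25.0 = 6.25
Step 2: y^k = 6.25, reduced costs: (-20.25, 3.75)
  x^k = (12.0, 0.0), subgradient = b - a^T x = -35.0
  y^{k+1} = 6.25 + 0.25*-35.0 = -2.5
Dual objective at y_2 = -2.5: reduced costs (23.5, 12.5), box minimizer x = (0.0, 0.0)
g(y_2) = b*y + (c1 - a1*y)*x1 + (c2 - a2*y)*x2 = 25*(-2.5) + 23.5*0.0 + 12.5*0.0 = -62.5 + 0.0 + 0.0 = -62.5


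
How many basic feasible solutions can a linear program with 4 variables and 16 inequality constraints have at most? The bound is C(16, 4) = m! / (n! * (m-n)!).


Each vertex corresponds to some choice of n active constraints out of m, so the number of vertices is at most C(m, n) = m! / (n!(m-n)!).
m = 16, n = 4
Numerator: 16 * 15 * 14 * 13
Denominator: 4! = 24
C(16, 4) = 1820


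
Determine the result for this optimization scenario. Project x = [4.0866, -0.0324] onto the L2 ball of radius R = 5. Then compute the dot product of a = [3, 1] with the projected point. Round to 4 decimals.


Step 1: Compute ||x|| (intermediates to 6 decimals).
||x|| = sqrt(4.0866^2 + (-0.0324)^2) = 4.086728
Step 2: Project.
Since ||x|| <= R, proj = x (no scaling needed).
proj(x) = [4.0866, -0.0324]
Step 3: Dot product.
a^T * proj(x) = 3*4.0866 + 1*(-0.0324) = 12.2274


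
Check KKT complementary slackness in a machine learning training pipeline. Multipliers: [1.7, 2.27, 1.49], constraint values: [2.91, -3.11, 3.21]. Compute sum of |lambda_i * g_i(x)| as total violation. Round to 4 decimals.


KKT complementary slackness check:
lambda_1 * g_1 = 1.7 * 2.91 = 4.947
lambda_2 * g_2 = 2.27 * -3.11 = -7.0597
lambda_3 * g_3 = 1.49 * 3.21 = 4.7829
Total violation = 4.947 + 7.0597 + 4.7829 = 16.7896


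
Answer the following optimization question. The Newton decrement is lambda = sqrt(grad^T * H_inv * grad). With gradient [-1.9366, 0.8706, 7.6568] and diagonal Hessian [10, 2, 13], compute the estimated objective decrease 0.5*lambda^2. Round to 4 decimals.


Step 1: H is diagonal, so H^(-1) * g = [-0.1937, 0.4353, 0.589].
Step 2: g^T H^(-1) g = sum_i g_i^2 / H_ii
  = (-1.9366)^2/10 + (0.8706)^2/2 + (7.6568)^2/13
  = 0.375 + 0.379 + 4.5097 = 5.2638
Step 3: Objective decrease = 0.5 * g^T H^(-1) g = 2.6319


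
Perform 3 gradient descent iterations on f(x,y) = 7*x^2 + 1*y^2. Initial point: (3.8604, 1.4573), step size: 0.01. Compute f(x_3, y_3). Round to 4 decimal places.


Gradient descent on f(x,y) = 7*x^2 + 1*y^2.
Starting point: (3.8604, 1.4573), alpha = 0.01
Step 1: grad_x = 2*7*3.8604 = 54.0456, grad_y = 2*1*1.4573 = 2.9146
  x_1 = 3.8604 - 0.01*54.0456 = 3.3199
  y_1 = 1.4573 - 0.01*2.9146 = 1.4282
Step 2: grad_x = 2*7*3.3199 = 46.4792, grad_y = 2*1*1.4282 = 2.8563
  x_2 = 3.3199 - 0.01*46.4792 = 2.8552
  y_2 = 1.4282 - 0.01*2.8563 = 1.3996
Step 3: grad_x = 2*7*2.8552 = 39.9721, grad_y = 2*1*1.3996 = 2.7992
  x_3 = 2.8552 - 0.01*39.9721 = 2.4554
  y_3 = 1.3996 - 0.01*2.7992 = 1.3716
f(2.4554, 1.3716) = 7*2.4554^2 + 1*1.3716^2 = 44.0853


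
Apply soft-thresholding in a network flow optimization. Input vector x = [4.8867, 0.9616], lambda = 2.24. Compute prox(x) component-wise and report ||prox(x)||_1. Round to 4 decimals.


Soft-thresholding with lambda = 2.24:
prox(4.8867) = sign(4.8867)*max(|4.8867| - 2.24, 0) = 2.6467
prox(0.9616) = sign(0.9616)*max(|0.9616| - 2.24, 0) = 0.0
prox(x) = [2.6467, 0.0]
||prox(x)||_1 = 2.6467 + 0.0 = 2.6467


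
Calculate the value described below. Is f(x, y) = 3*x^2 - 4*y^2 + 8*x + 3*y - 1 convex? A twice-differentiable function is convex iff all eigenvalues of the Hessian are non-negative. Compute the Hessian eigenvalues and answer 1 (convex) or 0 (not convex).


The Hessian of f(x,y) = 3*x^2 - 4*y^2 + 8*x + 3*y - 1 is:
H = [[6, 0], [0, -8]]
Trace = 6 - 8 = -2
Determinant = 6*-8 - (0)^2 = -48
Discriminant = (-2)^2 - 4*-48 = 196.0
Eigenvalues: lambda_1 = -8.0, lambda_2 = 6.0
The function is not convex.

0


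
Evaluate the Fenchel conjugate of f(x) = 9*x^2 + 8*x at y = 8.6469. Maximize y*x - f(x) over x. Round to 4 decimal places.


f*(y) = sup_x {y*x - a*x^2 - b*x} = sup_x {(y-b)*x - a*x^2}
FOC: (y - b) - 2a*x = 0 => x* = (y - b)/(2a)
x* = (8.6469 - 8)/(2*9) = 0.0359
f*(8.6469) = (y-b)^2/(4a) = (8.6469 - 8)^2/(4*9)
= 0.4185/36 = 0.0116


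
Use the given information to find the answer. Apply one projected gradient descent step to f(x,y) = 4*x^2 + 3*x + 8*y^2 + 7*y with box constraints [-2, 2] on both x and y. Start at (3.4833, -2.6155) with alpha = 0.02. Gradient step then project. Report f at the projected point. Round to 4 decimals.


Step 1: Compute gradient at (3.4833, -2.6155).
grad_x = 2*4*3.4833 + 3 = 30.8664
grad_y = 2*8*-2.6155 + 7 = -34.848
Step 2: Gradient step.
x_raw = 3.4833 - 0.02*30.8664 = 2.866
y_raw = -2.6155 - 0.02*-34.848 = -1.9185
Step 3: Project onto [-2, 2].
x_proj = clip(2.866) = 2.0
y_proj = clip(-1.9185) = -1.9185
Step 4: Evaluate f.
f(2.0, -1.9185) = 38.0166


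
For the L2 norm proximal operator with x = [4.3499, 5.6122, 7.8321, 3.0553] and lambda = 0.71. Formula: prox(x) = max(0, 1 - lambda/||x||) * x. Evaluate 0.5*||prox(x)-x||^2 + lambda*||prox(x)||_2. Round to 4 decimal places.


Step 1: Compute ||x||.
||x|| = 11.0043
Step 2: Compute scaling factor.
scale = max(0, 1 - 0.71/11.0043) = 0.9355
Step 3: prox(x) = [4.0692, 5.2501, 7.3268, 2.8582]
||prox(x)|| = 10.2943
Step 4: Proximal objective.
0.5*||prox-x||^2 = 0.2521
lambda*||prox|| = 7.309
Total = 7.561


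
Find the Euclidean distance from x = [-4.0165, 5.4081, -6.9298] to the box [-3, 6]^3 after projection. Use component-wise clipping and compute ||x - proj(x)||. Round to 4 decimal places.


Project each component onto [-3, 6].
clip(-4.0165) = -3.0, clip(5.4081) = 5.4081, clip(-6.9298) = -3.0
Projection = [-3.0, 5.4081, -3.0]
Squared diffs: [1.0333, 0.0, 15.4433]
Distance = sqrt(16.4766) = 4.0591


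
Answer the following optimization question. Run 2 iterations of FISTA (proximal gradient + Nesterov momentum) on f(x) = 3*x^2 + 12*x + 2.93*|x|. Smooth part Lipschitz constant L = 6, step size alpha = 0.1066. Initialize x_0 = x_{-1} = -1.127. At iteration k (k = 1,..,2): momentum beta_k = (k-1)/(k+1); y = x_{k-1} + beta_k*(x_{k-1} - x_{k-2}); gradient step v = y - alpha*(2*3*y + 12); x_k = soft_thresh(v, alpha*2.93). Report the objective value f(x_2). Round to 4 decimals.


FISTA on f(x) = 3*x^2 + 12*x + 2.93*|x|
L = 6, alpha = 0.1066
Iteration 1: beta = 0.0, y = -1.127 + 0.0*(-1.127 + 1.127) = -1.127
  grad(y) = 5.238, v = y - alpha*grad = -1.6854
  prox(v) = soft_thresh(-1.6854, 0.3123) = -1.373
Iteration 2: beta = 0.3333, y = -1.373 + 0.3333*(-1.373 + 1.127) = -1.455
  grad(y) = 3.2697, v = y - alpha*grad = -1.8036
  prox(v) = soft_thresh(-1.8036, 0.3123) = -1.4913
f(x_2) = 3*(-1.4913)^2 + 12*(-1.4913) + 2.93*|-1.4913| = -6.8542


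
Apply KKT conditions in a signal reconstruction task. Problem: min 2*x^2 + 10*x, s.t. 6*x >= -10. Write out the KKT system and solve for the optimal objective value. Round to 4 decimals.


Step 1: Try lambda = 0 (constraint inactive).
x_unc = -10/(2*2) = -2.5
Check: 6*-2.5 = -15.0 < -10 -- violated!
Step 2: Constraint must be active: 6*x = -10
x* = -10/6 = -5/3 = -1.6667 (rounded; the exact value -5/3 is used below)
lambda = (2*2*(-5/3) + 10)/6 = 0.5556
Step 3: Compute optimal value.
f(x*) = 2*(-5/3)^2 + 10*(-5/3) = -11.1111


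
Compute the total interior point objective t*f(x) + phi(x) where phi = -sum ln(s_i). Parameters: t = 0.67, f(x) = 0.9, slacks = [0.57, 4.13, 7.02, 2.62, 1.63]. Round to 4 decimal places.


Step 1: Compute log-barrier.
ln values: [-0.5621, 1.4183, 1.9488, 0.9632, 0.4886]
phi = -(-0.5621 + 1.4183 + 1.9488 + 0.9632 + 0.4886) = -4.2567
Step 2: Compute augmented objective.
t*f(x) = 0.67*0.9 = 0.603
Total = 0.603 - 4.2567 = -3.6537


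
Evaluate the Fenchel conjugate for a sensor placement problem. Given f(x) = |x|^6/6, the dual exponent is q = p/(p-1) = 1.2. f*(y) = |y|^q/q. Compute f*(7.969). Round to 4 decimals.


The conjugate exponent q satisfies 1/p + 1/q = 1.
p = 6, so q = 6/(6 - 1) = 1.2
|y|^q = 7.969^1.2 = 12.0694
f*(7.969) = 12.0694 / 1.2 = 10.0578


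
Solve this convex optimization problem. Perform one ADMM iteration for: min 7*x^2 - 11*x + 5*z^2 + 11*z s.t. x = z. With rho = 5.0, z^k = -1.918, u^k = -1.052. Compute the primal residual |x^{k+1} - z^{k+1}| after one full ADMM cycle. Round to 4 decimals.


ADMM iteration with rho = 5.0, z^k = -1.918, u^k = -1.052
Step 1: x-update.
Minimize 7*x^2 - 11*x + (5.0/2)*(x + 1.918 - 1.052)^2
FOC: (2*7 + 5.0)*x = 11 + 5.0*(-1.918 + 1.052)
x^{k+1} = 0.3511
Step 2: z-update.
Minimize 5*z^2 + 11*z + (5.0/2)*(0.3511 - z - 1.052)^2
FOC: (2*5 + 5.0)*z = -11 + 5.0*(0.3511 - 1.052)
z^{k+1} = -0.967
Step 3: u-update.
u^{k+1} = -1.052 + 0.3511 + 0.967 = 0.266
Step 4: Primal residual = |0.3511 + 0.967| = 1.318


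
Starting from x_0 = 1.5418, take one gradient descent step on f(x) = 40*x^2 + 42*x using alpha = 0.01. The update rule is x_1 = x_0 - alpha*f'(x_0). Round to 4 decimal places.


We compute the gradient at x_0 and apply the update.
f'(x) = 80*x + 42
f'(1.5418) = 80*1.5418 + 42 = 165.344
x_1 = 1.5418 - 0.01*165.344 = -0.1116


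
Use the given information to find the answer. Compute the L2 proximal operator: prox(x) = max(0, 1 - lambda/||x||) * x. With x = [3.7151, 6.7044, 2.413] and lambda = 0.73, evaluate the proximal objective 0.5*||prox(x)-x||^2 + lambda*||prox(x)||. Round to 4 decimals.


Step 1: Compute ||x||.
||x|| = 8.0358
Step 2: Compute scaling factor.
scale = max(0, 1 - 0.73/8.0358) = 0.9092
Step 3: prox(x) = [3.3776, 6.0953, 2.1938]
||prox(x)|| = 7.3058
Step 4: Proximal objective.
0.5*||prox-x||^2 = 0.2665
lambda*||prox|| = 5.3332
Total = 5.5997


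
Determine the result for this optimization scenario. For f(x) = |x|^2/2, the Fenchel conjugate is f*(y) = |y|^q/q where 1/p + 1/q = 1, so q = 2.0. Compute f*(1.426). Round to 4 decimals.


The conjugate exponent q satisfies 1/p + 1/q = 1.
p = 2, so q = 2/(2 - 1) = 2.0
|y|^q = 1.426^2.0 = 2.0335
f*(1.426) = 2.0335 / 2.0 = 1.0167


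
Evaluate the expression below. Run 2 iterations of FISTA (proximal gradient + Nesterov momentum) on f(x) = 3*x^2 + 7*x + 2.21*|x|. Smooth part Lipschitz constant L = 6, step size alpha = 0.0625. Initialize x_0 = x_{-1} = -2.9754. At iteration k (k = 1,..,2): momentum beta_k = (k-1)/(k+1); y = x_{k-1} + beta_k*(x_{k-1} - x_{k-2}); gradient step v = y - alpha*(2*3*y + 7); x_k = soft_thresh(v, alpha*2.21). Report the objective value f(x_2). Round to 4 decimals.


FISTA on f(x) = 3*x^2 + 7*x + 2.21*|x|
L = 6, alpha = 0.0625
Iteration 1: beta = 0.0, y = -2.9754 + 0.0*(-2.9754 + 2.9754) = -2.9754
  grad(y) = -10.8524, v = y - alpha*grad = -2.2971
  prox(v) = soft_thresh(-2.2971, 0.1381) = -2.159
Iteration 2: beta = 0.3333, y = -2.159 + 0.3333*(-2.159 + 2.9754) = -1.8869
  grad(y) = -4.3212, v = y - alpha*grad = -1.6168
  prox(v) = soft_thresh(-1.6168, 0.1381) = -1.4787
f(x_2) = 3*(-1.4787)^2 + 7*(-1.4787) + 2.21*|-1.4787| = -0.5234


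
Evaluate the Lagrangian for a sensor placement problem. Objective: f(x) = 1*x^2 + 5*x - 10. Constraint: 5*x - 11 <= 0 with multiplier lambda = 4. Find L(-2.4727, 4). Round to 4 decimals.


Step 1: Evaluate f(x).
f(-2.4727) = 1*(-2.4727)^2 + 5*(-2.4727) - 10 = -16.2493
Step 2: Evaluate g(x).
g(-2.4727) = 5*-2.4727 - 11 = -23.3635
Step 3: Compute Lagrangian.
L = -16.2493 + 4*-23.3635 = -109.7033


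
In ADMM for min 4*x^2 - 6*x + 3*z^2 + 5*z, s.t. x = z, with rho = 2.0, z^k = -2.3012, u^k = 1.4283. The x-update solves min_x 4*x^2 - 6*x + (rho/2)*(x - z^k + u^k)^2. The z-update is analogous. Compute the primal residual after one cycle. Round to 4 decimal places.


ADMM iteration with rho = 2.0, z^k = -2.3012, u^k = 1.4283
Step 1: x-update.
Minimize 4*x^2 - 6*x + (2.0/2)*(x + 2.3012 + 1.4283)^2
FOC: (2*4 + 2.0)*x = 6 + 2.0*(-2.3012 - 1.4283)
x^{k+1} = -0.1459
Step 2: z-update.
Minimize 3*z^2 + 5*z + (2.0/2)*(-0.1459 - z + 1.4283)^2
FOC: (2*3 + 2.0)*z = -5 + 2.0*(-0.1459 + 1.4283)
z^{k+1} = -0.3044
Step 3: u-update.
u^{k+1} = 1.4283 - 0.1459 + 0.3044 = 1.5868
Step 4: Primal residual = |-0.1459 + 0.3044| = 0.1585


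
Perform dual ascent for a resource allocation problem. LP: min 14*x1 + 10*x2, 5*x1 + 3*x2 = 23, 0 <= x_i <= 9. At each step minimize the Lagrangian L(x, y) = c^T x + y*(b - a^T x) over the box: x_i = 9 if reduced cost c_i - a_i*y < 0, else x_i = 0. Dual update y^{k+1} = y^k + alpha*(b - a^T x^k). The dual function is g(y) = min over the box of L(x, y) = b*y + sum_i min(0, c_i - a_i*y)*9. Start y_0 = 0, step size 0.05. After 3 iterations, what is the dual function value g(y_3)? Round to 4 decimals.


Dual ascent for LP: min 14*x1 + 10*x2, 5*x1 + 3*x2 = 23, 0 <= x_i <= 9
Step 1: y^k = 0.0, reduced costs: (14.0, 10.0)
  x^k = (0.0, 0.0), subgradient = b - a^T x = 23.0
  y^{k+1} = 0.0 + 0.05*23.0 = 1.15
Step 2: y^k = 1.15, reduced costs: (8.25, 6.55)
  x^k = (0.0, 0.0), subgradient = b - a^T x = 23.0
  y^{k+1} = 1.15 + 0.05*23.0 = 2.3
Step 3: y^k = 2.3, reduced costs: (2.5, 3.1)
  x^k = (0.0, 0.0), subgradient = b - a^T x = 23.0
  y^{k+1} = 2.3 + 0.05*23.0 = 3.45
Dual objective at y_3 = 3.45: reduced costs (-3.25, -0.35), box minimizer x = (9.0, 9.0)
g(y_3) = b*y + (c1 - a1*y)*x1 + (c2 - a2*y)*x2 = 23*3.45 + (-3.25)*9.0 + (-0.35)*9.0 = 79.35 - 29.25 - 3.15 = 46.95


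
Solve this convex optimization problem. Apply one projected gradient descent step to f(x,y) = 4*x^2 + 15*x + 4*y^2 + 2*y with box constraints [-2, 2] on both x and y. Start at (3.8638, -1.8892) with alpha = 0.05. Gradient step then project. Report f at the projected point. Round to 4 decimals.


Step 1: Compute gradient at (3.8638, -1.8892).
grad_x = 2*4*3.8638 + 15 = 45.9104
grad_y = 2*4*-1.8892 + 2 = -13.1136
Step 2: Gradient step.
x_raw = 3.8638 - 0.05*45.9104 = 1.5683
y_raw = -1.8892 - 0.05*-13.1136 = -1.2335
Step 3: Project onto [-2, 2].
x_proj = clip(1.5683) = 1.5683
y_proj = clip(-1.2335) = -1.2335
Step 4: Evaluate f.
f(1.5683, -1.2335) = 36.9815


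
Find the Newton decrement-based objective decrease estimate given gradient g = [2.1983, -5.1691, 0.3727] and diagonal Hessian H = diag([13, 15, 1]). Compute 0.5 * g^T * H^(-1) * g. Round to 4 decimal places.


Step 1: H is diagonal, so H^(-1) * g = [0.1691, -0.3446, 0.3727].
Step 2: g^T H^(-1) g = sum_i g_i^2 / H_ii
  = (2.1983)^2/13 + (-5.1691)^2/15 + (0.3727)^2/1
  = 0.3717 + 1.7813 + 0.1389 = 2.2919
Step 3: Objective decrease = 0.5 * g^T H^(-1) g = 1.146


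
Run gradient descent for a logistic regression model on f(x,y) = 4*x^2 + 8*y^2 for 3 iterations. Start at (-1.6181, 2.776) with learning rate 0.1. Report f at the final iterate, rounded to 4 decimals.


Gradient descent on f(x,y) = 4*x^2 + 8*y^2.
Starting point: (-1.6181, 2.776), alpha = 0.1
Step 1: grad_x = 2*4*-1.6181 = -12.9448, grad_y = 2*8*2.776 = 44.416
  x_1 = -1.6181 - 0.1*-12.9448 = -0.3236
  y_1 = 2.776 - 0.1*44.416 = -1.6656
Step 2: grad_x = 2*4*-0.3236 = -2.589, grad_y = 2*8*-1.6656 = -26.6496
  x_2 = -0.3236 - 0.1*-2.589 = -0.0647
  y_2 = -1.6656 - 0.1*-26.6496 = 0.9994
Step 3: grad_x = 2*4*-0.0647 = -0.5178, grad_y = 2*8*0.9994 = 15.9898
  x_3 = -0.0647 - 0.1*-0.5178 = -0.0129
  y_3 = 0.9994 - 0.1*15.9898 = -0.5996
f(-0.0129, -0.5996) = 4*(-0.0129)^2 + 8*(-0.5996)^2 = 2.877


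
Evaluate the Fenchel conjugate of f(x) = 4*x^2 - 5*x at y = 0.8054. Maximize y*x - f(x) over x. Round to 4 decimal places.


f*(y) = sup_x {y*x - a*x^2 - b*x} = sup_x {(y-b)*x - a*x^2}
FOC: (y - b) - 2a*x = 0 => x* = (y - b)/(2a)
x* = (0.8054 + 5)/(2*4) = 0.7257
f*(0.8054) = (y-b)^2/(4a) = (0.8054 + 5)^2/(4*4)
= 33.7027/16 = 2.1064


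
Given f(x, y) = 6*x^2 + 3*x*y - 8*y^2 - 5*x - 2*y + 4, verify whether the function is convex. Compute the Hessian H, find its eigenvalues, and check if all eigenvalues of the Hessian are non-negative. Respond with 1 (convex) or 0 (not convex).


The Hessian of f(x,y) = 6*x^2 + 3*x*y - 8*y^2 - 5*x - 2*y + 4 is:
H = [[12, 3], [3, -16]]
Trace = 12 - 16 = -4
Determinant = 12*-16 - (3)^2 = -201
Discriminant = (-4)^2 - 4*-201 = 820.0
Eigenvalues: lambda_1 = -16.3178, lambda_2 = 12.3178
The function is not convex.

0


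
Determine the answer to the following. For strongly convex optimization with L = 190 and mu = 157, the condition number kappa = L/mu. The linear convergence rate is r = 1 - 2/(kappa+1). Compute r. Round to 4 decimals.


Step 1: Compute the condition number.
kappa = L/mu = 190/157 = 1.2102
Step 2: Compute the convergence rate.
r = 1 - 2/(kappa + 1) = 1 - 2*mu/(L + mu) = (L - mu)/(L + mu) = 33/347 = 0.0951
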